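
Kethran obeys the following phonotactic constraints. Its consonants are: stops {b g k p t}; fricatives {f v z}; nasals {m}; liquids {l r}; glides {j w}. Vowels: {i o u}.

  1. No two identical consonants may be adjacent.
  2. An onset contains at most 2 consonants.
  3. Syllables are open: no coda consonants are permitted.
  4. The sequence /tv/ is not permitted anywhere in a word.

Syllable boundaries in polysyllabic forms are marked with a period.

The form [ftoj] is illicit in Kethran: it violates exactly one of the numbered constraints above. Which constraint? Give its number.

3

[ftoj]: syllable 1 coda /j/ has 1 consonant (> 0).
This is a violation of constraint 3: "Syllables are open: no coda consonants are permitted."
The remaining constraints (1, 2, 4) are satisfied.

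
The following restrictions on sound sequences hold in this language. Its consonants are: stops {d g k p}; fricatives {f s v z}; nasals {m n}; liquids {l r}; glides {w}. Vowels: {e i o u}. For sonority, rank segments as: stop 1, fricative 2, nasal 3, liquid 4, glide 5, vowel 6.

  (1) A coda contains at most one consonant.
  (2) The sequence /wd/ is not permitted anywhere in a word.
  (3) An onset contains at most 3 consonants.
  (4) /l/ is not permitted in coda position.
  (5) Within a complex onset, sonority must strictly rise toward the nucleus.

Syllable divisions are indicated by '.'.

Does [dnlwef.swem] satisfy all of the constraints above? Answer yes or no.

[dnlwef.swem] — violates constraint 3: syllable 1 onset /dnlw/ has 4 consonants (> 3) → not permitted

no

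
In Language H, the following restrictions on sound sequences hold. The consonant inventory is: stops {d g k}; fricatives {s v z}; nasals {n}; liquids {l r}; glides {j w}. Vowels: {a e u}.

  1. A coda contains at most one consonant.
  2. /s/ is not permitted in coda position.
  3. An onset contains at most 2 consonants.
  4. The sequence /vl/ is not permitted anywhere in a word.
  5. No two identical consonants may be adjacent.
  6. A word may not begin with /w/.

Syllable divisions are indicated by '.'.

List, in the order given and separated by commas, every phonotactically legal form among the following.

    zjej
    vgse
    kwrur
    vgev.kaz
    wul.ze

zjej — σ1 onset /zj/ (2C), coda /j/ ok → phonotactically legal
vgse — violates constraint 3: syllable 1 onset /vgs/ has 3 consonants (> 2) → phonotactically illegal
kwrur — violates constraint 3: syllable 1 onset /kwr/ has 3 consonants (> 2) → phonotactically illegal
vgev.kaz — σ1 onset /vg/ (2C), coda /v/ ok; σ2 onset /k/, coda /z/ ok → phonotactically legal
wul.ze — violates constraint 6: word begins with /w/ → phonotactically illegal

zjej, vgev.kaz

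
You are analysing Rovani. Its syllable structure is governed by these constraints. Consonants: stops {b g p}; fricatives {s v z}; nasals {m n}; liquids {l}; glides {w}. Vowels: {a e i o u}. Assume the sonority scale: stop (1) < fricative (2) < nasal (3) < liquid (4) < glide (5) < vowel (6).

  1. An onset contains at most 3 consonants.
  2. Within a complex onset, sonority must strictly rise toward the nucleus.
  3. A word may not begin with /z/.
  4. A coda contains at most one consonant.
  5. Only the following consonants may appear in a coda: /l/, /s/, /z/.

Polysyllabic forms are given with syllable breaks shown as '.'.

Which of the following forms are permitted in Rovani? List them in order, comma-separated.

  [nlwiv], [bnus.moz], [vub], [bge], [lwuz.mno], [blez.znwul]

[nlwiv] — violates constraint 5: syllable 1 coda contains /v/, which is not a licensed coda consonant → not permitted
[bnus.moz] — σ1 onset /bn/ (1→3 rises), coda /s/ ok; σ2 onset /m/, coda /z/ ok → permitted
[vub] — violates constraint 5: syllable 1 coda contains /b/, which is not a licensed coda consonant → not permitted
[bge] — violates constraint 2: syllable 1 onset /bg/: /b/ (stop, 1) → /g/ (stop, 1) does not rise → not permitted
[lwuz.mno] — violates constraint 2: syllable 2 onset /mn/: /m/ (nasal, 3) → /n/ (nasal, 3) does not rise → not permitted
[blez.znwul] — σ1 onset /bl/ (1→4 rises), coda /z/ ok; σ2 onset /znw/ (2→3→5 rises), coda /l/ ok → permitted

[bnus.moz], [blez.znwul]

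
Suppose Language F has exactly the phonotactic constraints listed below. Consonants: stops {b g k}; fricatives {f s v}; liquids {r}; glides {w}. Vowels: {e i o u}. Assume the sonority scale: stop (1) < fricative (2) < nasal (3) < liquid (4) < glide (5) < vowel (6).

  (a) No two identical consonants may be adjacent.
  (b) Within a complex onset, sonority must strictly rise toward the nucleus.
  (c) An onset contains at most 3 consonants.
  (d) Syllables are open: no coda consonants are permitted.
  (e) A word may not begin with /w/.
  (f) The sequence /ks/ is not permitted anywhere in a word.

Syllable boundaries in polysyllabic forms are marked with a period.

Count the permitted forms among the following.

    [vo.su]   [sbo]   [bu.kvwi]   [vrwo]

3

[vo.su] — σ1 onset /v/, coda /∅/ ok; σ2 onset /s/, coda /∅/ ok → permitted
[sbo] — violates constraint (b): syllable 1 onset /sb/: /s/ (fricative, 2) → /b/ (stop, 1) does not rise → not permitted
[bu.kvwi] — σ1 onset /b/, coda /∅/ ok; σ2 onset /kvw/ (1→2→5 rises), coda /∅/ ok → permitted
[vrwo] — σ1 onset /vrw/ (2→4→5 rises), coda /∅/ ok → permitted
Permitted: [vo.su], [bu.kvwi], [vrwo] → 3.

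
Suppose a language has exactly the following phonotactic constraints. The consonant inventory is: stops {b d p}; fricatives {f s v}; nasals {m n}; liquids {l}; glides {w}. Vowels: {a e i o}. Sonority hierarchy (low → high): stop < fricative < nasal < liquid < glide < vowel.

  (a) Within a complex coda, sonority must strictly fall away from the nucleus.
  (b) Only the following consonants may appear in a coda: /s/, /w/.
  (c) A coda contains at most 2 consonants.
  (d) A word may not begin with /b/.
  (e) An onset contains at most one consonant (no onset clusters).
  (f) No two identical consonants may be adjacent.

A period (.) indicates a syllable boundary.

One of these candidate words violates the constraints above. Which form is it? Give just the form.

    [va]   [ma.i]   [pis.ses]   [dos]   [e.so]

[pis.ses]

[va] — σ1 onset /v/, coda /∅/ ok → well-formed
[ma.i] — σ1 onset /m/, coda /∅/ ok; σ2 onset /∅/, coda /∅/ ok → well-formed
[pis.ses] — violates constraint (f): adjacent identical consonants /ss/ → ill-formed
[dos] — σ1 onset /d/, coda /s/ ok → well-formed
[e.so] — σ1 onset /∅/, coda /∅/ ok; σ2 onset /s/, coda /∅/ ok → well-formed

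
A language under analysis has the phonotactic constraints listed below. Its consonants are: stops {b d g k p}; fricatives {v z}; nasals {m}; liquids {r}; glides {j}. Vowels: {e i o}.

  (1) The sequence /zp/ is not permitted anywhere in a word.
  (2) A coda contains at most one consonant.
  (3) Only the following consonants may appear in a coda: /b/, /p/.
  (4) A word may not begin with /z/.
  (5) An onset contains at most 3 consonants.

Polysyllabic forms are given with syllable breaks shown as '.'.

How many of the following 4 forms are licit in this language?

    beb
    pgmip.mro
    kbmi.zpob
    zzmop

beb — σ1 onset /b/, coda /b/ ok → licit
pgmip.mro — σ1 onset /pgm/ (3C), coda /p/ ok; σ2 onset /mr/ (2C), coda /∅/ ok → licit
kbmi.zpob — violates constraint 1: contains banned sequence /zp/ → illicit
zzmop — violates constraint 4: word begins with /z/ → illicit
Licit: beb, pgmip.mro → 2.

2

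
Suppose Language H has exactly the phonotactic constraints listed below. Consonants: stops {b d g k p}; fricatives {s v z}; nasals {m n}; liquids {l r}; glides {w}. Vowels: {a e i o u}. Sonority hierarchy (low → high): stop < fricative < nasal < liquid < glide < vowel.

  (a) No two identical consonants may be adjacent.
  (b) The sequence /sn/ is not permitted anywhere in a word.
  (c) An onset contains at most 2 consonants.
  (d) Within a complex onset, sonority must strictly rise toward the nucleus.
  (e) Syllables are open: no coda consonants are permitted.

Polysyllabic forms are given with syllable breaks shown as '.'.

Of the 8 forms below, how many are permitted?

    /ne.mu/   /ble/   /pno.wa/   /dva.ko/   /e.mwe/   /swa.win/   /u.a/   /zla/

/ne.mu/ — σ1 onset /n/, coda /∅/ ok; σ2 onset /m/, coda /∅/ ok → permitted
/ble/ — σ1 onset /bl/ (1→4 rises), coda /∅/ ok → permitted
/pno.wa/ — σ1 onset /pn/ (1→3 rises), coda /∅/ ok; σ2 onset /w/, coda /∅/ ok → permitted
/dva.ko/ — σ1 onset /dv/ (1→2 rises), coda /∅/ ok; σ2 onset /k/, coda /∅/ ok → permitted
/e.mwe/ — σ1 onset /∅/, coda /∅/ ok; σ2 onset /mw/ (3→5 rises), coda /∅/ ok → permitted
/swa.win/ — violates constraint (e): syllable 2 coda /n/ has 1 consonant (> 0) → not permitted
/u.a/ — σ1 onset /∅/, coda /∅/ ok; σ2 onset /∅/, coda /∅/ ok → permitted
/zla/ — σ1 onset /zl/ (2→4 rises), coda /∅/ ok → permitted
Permitted: /ne.mu/, /ble/, /pno.wa/, /dva.ko/, /e.mwe/, /u.a/, /zla/ → 7.

7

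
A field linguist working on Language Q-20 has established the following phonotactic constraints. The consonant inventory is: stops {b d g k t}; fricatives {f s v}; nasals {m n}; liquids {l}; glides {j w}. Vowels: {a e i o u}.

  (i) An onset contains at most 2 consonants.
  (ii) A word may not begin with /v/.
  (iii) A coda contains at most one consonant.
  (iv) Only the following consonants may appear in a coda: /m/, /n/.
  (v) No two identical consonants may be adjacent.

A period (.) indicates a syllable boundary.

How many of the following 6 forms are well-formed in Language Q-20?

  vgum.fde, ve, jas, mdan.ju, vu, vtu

vgum.fde — violates constraint (ii): word begins with /v/ → ill-formed
ve — violates constraint (ii): word begins with /v/ → ill-formed
jas — violates constraint (iv): syllable 1 coda contains /s/, which is not a licensed coda consonant → ill-formed
mdan.ju — σ1 onset /md/ (2C), coda /n/ ok; σ2 onset /j/, coda /∅/ ok → well-formed
vu — violates constraint (ii): word begins with /v/ → ill-formed
vtu — violates constraint (ii): word begins with /v/ → ill-formed
Well-formed: mdan.ju → 1.

1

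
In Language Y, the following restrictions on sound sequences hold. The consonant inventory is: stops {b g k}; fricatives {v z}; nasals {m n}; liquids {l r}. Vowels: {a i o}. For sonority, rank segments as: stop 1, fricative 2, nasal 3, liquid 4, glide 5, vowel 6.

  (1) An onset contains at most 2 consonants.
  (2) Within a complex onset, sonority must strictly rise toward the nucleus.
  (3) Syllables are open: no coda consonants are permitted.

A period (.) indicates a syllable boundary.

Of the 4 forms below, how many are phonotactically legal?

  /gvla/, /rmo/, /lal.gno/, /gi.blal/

0

/gvla/ — violates constraint 1: syllable 1 onset /gvl/ has 3 consonants (> 2) → phonotactically illegal
/rmo/ — violates constraint 2: syllable 1 onset /rm/: /r/ (liquid, 4) → /m/ (nasal, 3) does not rise → phonotactically illegal
/lal.gno/ — violates constraint 3: syllable 1 coda /l/ has 1 consonant (> 0) → phonotactically illegal
/gi.blal/ — violates constraint 3: syllable 2 coda /l/ has 1 consonant (> 0) → phonotactically illegal
No form is phonotactically legal → 0.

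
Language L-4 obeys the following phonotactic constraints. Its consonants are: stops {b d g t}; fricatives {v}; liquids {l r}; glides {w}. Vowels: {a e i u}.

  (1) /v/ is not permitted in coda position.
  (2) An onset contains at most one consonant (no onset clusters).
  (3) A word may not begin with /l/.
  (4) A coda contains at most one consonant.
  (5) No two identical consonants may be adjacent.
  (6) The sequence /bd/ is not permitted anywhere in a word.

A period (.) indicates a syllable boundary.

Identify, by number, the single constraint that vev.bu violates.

vev.bu: syllable 1 coda contains /v/.
This is a violation of constraint 1: "/v/ is not permitted in coda position."
The remaining constraints (2, 3, 4, 5, 6) are satisfied.

1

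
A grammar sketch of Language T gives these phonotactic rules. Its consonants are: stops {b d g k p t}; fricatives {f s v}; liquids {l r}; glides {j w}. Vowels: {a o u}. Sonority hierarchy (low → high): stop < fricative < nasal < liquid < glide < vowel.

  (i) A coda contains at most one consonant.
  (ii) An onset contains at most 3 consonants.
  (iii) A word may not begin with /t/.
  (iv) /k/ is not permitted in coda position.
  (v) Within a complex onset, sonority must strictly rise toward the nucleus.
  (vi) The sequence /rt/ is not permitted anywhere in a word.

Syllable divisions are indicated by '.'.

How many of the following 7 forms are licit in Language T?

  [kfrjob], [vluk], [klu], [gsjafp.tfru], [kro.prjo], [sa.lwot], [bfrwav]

[kfrjob] — violates constraint (ii): syllable 1 onset /kfrj/ has 4 consonants (> 3) → illicit
[vluk] — violates constraint (iv): syllable 1 coda contains /k/ → illicit
[klu] — σ1 onset /kl/ (1→4 rises), coda /∅/ ok → licit
[gsjafp.tfru] — violates constraint (i): syllable 1 coda /fp/ has 2 consonants (> 1) → illicit
[kro.prjo] — σ1 onset /kr/ (1→4 rises), coda /∅/ ok; σ2 onset /prj/ (1→4→5 rises), coda /∅/ ok → licit
[sa.lwot] — σ1 onset /s/, coda /∅/ ok; σ2 onset /lw/ (4→5 rises), coda /t/ ok → licit
[bfrwav] — violates constraint (ii): syllable 1 onset /bfrw/ has 4 consonants (> 3) → illicit
Licit: [klu], [kro.prjo], [sa.lwot] → 3.

3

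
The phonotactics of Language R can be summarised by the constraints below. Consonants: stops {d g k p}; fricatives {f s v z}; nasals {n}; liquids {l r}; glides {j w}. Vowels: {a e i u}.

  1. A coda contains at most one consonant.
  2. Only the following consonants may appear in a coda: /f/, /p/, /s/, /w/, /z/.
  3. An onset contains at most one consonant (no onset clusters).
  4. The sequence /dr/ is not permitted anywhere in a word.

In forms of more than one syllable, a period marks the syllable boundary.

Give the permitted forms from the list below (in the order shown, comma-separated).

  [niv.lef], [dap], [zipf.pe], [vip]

[niv.lef] — violates constraint 2: syllable 1 coda contains /v/, which is not a licensed coda consonant → not permitted
[dap] — σ1 onset /d/, coda /p/ ok → permitted
[zipf.pe] — violates constraint 1: syllable 1 coda /pf/ has 2 consonants (> 1) → not permitted
[vip] — σ1 onset /v/, coda /p/ ok → permitted

[dap], [vip]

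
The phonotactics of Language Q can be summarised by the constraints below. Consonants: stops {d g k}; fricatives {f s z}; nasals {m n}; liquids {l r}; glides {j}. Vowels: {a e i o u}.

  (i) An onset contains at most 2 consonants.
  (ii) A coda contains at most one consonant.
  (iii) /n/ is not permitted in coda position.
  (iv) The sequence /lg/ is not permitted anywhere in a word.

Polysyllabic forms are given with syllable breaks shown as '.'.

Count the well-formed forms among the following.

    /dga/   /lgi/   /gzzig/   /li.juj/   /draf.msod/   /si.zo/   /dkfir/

/dga/ — σ1 onset /dg/ (2C), coda /∅/ ok → well-formed
/lgi/ — violates constraint (iv): contains banned sequence /lg/ → ill-formed
/gzzig/ — violates constraint (i): syllable 1 onset /gzz/ has 3 consonants (> 2) → ill-formed
/li.juj/ — σ1 onset /l/, coda /∅/ ok; σ2 onset /j/, coda /j/ ok → well-formed
/draf.msod/ — σ1 onset /dr/ (2C), coda /f/ ok; σ2 onset /ms/ (2C), coda /d/ ok → well-formed
/si.zo/ — σ1 onset /s/, coda /∅/ ok; σ2 onset /z/, coda /∅/ ok → well-formed
/dkfir/ — violates constraint (i): syllable 1 onset /dkf/ has 3 consonants (> 2) → ill-formed
Well-formed: /dga/, /li.juj/, /draf.msod/, /si.zo/ → 4.

4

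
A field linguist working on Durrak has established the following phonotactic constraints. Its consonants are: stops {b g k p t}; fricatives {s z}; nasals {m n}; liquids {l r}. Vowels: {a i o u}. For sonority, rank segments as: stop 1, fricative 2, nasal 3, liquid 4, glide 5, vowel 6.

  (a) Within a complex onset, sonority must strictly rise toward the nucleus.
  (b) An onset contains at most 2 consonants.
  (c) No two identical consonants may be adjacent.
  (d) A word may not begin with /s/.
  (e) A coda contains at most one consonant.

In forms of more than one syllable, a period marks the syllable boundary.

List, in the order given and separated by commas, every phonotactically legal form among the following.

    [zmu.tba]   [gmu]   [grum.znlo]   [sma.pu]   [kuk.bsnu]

[gmu]

[zmu.tba] — violates constraint (a): syllable 2 onset /tb/: /t/ (stop, 1) → /b/ (stop, 1) does not rise → phonotactically illegal
[gmu] — σ1 onset /gm/ (1→3 rises), coda /∅/ ok → phonotactically legal
[grum.znlo] — violates constraint (b): syllable 2 onset /znl/ has 3 consonants (> 2) → phonotactically illegal
[sma.pu] — violates constraint (d): word begins with /s/ → phonotactically illegal
[kuk.bsnu] — violates constraint (b): syllable 2 onset /bsn/ has 3 consonants (> 2) → phonotactically illegal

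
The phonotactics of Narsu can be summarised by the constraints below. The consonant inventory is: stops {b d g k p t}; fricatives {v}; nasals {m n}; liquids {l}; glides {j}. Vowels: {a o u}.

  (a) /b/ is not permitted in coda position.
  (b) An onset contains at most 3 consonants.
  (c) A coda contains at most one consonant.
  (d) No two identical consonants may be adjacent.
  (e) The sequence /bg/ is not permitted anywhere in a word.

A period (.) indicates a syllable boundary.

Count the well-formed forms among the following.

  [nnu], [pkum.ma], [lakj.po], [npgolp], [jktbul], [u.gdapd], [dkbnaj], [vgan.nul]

[nnu] — violates constraint (d): adjacent identical consonants /nn/ → ill-formed
[pkum.ma] — violates constraint (d): adjacent identical consonants /mm/ → ill-formed
[lakj.po] — violates constraint (c): syllable 1 coda /kj/ has 2 consonants (> 1) → ill-formed
[npgolp] — violates constraint (c): syllable 1 coda /lp/ has 2 consonants (> 1) → ill-formed
[jktbul] — violates constraint (b): syllable 1 onset /jktb/ has 4 consonants (> 3) → ill-formed
[u.gdapd] — violates constraint (c): syllable 2 coda /pd/ has 2 consonants (> 1) → ill-formed
[dkbnaj] — violates constraint (b): syllable 1 onset /dkbn/ has 4 consonants (> 3) → ill-formed
[vgan.nul] — violates constraint (d): adjacent identical consonants /nn/ → ill-formed
No form is well-formed → 0.

0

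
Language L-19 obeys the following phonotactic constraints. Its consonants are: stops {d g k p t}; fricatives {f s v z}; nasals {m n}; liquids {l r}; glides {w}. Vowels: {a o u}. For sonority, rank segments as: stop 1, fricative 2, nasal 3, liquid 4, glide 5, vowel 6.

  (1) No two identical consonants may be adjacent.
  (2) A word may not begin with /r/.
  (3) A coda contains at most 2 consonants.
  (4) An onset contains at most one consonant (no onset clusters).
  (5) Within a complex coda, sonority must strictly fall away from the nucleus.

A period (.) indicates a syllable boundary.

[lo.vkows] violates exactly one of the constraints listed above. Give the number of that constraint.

4

[lo.vkows]: syllable 2 onset /vk/ has 2 consonants (> 1).
This is a violation of constraint 4: "An onset contains at most one consonant (no onset clusters)."
The remaining constraints (1, 2, 3, 5) are satisfied.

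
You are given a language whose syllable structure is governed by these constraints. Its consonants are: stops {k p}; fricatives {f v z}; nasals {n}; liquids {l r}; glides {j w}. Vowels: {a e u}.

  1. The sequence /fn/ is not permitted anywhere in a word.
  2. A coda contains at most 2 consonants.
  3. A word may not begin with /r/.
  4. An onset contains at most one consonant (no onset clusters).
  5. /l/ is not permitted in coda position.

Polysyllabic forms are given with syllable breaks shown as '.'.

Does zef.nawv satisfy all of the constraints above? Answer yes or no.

zef.nawv — violates constraint 1: contains banned sequence /fn/ → not permitted

no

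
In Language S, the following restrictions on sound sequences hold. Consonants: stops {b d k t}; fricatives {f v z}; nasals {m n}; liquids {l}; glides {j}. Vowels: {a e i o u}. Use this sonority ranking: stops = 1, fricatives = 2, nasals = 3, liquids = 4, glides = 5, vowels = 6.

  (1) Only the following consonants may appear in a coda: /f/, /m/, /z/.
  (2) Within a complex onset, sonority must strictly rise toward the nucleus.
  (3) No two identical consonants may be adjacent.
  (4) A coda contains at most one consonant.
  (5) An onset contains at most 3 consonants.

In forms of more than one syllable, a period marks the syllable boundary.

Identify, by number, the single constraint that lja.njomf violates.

lja.njomf: syllable 2 coda /mf/ has 2 consonants (> 1).
This is a violation of constraint 4: "A coda contains at most one consonant."
The remaining constraints (1, 2, 3, 5) are satisfied.

4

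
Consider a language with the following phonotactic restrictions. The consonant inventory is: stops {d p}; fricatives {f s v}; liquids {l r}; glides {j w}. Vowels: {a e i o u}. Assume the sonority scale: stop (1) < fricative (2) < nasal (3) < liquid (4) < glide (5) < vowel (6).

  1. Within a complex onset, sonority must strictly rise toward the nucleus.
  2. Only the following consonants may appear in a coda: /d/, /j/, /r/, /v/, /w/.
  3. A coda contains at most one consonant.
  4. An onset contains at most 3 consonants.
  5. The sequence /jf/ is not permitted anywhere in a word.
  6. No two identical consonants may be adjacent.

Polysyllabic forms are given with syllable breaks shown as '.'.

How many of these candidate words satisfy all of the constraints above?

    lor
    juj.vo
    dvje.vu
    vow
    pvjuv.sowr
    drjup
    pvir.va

lor — σ1 onset /l/, coda /r/ ok → permitted
juj.vo — σ1 onset /j/, coda /j/ ok; σ2 onset /v/, coda /∅/ ok → permitted
dvje.vu — σ1 onset /dvj/ (1→2→5 rises), coda /∅/ ok; σ2 onset /v/, coda /∅/ ok → permitted
vow — σ1 onset /v/, coda /w/ ok → permitted
pvjuv.sowr — violates constraint 3: syllable 2 coda /wr/ has 2 consonants (> 1) → not permitted
drjup — violates constraint 2: syllable 1 coda contains /p/, which is not a licensed coda consonant → not permitted
pvir.va — σ1 onset /pv/ (1→2 rises), coda /r/ ok; σ2 onset /v/, coda /∅/ ok → permitted
Permitted: lor, juj.vo, dvje.vu, vow, pvir.va → 5.

5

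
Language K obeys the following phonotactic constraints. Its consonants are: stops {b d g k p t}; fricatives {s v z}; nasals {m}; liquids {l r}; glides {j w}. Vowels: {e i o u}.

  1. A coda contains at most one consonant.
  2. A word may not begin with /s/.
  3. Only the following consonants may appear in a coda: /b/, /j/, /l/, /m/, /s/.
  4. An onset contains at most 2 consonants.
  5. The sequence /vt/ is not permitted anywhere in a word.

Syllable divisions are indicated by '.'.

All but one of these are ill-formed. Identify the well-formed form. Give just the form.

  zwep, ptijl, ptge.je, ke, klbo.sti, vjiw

zwep — violates constraint 3: syllable 1 coda contains /p/, which is not a licensed coda consonant → ill-formed
ptijl — violates constraint 1: syllable 1 coda /jl/ has 2 consonants (> 1) → ill-formed
ptge.je — violates constraint 4: syllable 1 onset /ptg/ has 3 consonants (> 2) → ill-formed
ke — σ1 onset /k/, coda /∅/ ok → well-formed
klbo.sti — violates constraint 4: syllable 1 onset /klb/ has 3 consonants (> 2) → ill-formed
vjiw — violates constraint 3: syllable 1 coda contains /w/, which is not a licensed coda consonant → ill-formed

ke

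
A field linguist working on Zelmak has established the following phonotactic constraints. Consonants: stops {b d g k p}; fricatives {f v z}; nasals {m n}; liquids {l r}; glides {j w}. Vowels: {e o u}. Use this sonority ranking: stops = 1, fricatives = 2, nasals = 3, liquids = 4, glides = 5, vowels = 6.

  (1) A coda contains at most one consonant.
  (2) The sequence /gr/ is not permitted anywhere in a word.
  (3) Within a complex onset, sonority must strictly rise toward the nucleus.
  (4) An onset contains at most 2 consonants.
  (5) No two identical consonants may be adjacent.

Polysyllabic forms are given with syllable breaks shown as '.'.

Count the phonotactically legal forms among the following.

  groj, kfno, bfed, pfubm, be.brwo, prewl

groj — violates constraint 2: contains banned sequence /gr/ → phonotactically illegal
kfno — violates constraint 4: syllable 1 onset /kfn/ has 3 consonants (> 2) → phonotactically illegal
bfed — σ1 onset /bf/ (1→2 rises), coda /d/ ok → phonotactically legal
pfubm — violates constraint 1: syllable 1 coda /bm/ has 2 consonants (> 1) → phonotactically illegal
be.brwo — violates constraint 4: syllable 2 onset /brw/ has 3 consonants (> 2) → phonotactically illegal
prewl — violates constraint 1: syllable 1 coda /wl/ has 2 consonants (> 1) → phonotactically illegal
Phonotactically legal: bfed → 1.

1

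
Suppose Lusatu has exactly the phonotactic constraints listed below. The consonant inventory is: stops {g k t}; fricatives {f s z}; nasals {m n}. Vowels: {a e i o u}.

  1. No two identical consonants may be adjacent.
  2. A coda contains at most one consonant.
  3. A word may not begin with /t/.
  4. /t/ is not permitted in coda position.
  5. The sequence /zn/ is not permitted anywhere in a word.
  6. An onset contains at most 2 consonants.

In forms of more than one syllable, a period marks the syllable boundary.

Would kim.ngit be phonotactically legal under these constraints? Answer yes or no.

no

kim.ngit — violates constraint 4: syllable 2 coda contains /t/ → phonotactically illegal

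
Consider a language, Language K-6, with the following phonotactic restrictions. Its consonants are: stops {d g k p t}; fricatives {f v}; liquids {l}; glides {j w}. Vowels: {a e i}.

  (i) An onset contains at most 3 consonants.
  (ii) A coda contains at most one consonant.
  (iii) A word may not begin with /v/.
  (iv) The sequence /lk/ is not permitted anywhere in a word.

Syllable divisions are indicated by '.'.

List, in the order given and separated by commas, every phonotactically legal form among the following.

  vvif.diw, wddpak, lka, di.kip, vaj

di.kip

vvif.diw — violates constraint (iii): word begins with /v/ → phonotactically illegal
wddpak — violates constraint (i): syllable 1 onset /wddp/ has 4 consonants (> 3) → phonotactically illegal
lka — violates constraint (iv): contains banned sequence /lk/ → phonotactically illegal
di.kip — σ1 onset /d/, coda /∅/ ok; σ2 onset /k/, coda /p/ ok → phonotactically legal
vaj — violates constraint (iii): word begins with /v/ → phonotactically illegal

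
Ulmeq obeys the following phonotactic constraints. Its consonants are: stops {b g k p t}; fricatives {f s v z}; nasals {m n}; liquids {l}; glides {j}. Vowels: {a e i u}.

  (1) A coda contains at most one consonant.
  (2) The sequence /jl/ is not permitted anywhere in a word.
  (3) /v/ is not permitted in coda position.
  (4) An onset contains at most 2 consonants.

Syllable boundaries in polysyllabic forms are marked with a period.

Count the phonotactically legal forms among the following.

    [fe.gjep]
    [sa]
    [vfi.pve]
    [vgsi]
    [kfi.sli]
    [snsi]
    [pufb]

[fe.gjep] — σ1 onset /f/, coda /∅/ ok; σ2 onset /gj/ (2C), coda /p/ ok → phonotactically legal
[sa] — σ1 onset /s/, coda /∅/ ok → phonotactically legal
[vfi.pve] — σ1 onset /vf/ (2C), coda /∅/ ok; σ2 onset /pv/ (2C), coda /∅/ ok → phonotactically legal
[vgsi] — violates constraint 4: syllable 1 onset /vgs/ has 3 consonants (> 2) → phonotactically illegal
[kfi.sli] — σ1 onset /kf/ (2C), coda /∅/ ok; σ2 onset /sl/ (2C), coda /∅/ ok → phonotactically legal
[snsi] — violates constraint 4: syllable 1 onset /sns/ has 3 consonants (> 2) → phonotactically illegal
[pufb] — violates constraint 1: syllable 1 coda /fb/ has 2 consonants (> 1) → phonotactically illegal
Phonotactically legal: [fe.gjep], [sa], [vfi.pve], [kfi.sli] → 4.

4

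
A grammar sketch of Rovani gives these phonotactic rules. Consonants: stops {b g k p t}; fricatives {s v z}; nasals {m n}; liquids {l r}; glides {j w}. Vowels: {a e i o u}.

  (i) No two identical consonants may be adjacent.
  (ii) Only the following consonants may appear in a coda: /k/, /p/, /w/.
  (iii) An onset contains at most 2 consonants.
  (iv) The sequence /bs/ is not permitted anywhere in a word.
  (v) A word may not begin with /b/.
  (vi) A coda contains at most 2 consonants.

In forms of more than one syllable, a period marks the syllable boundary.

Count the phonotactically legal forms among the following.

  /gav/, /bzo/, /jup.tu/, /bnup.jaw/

/gav/ — violates constraint (ii): syllable 1 coda contains /v/, which is not a licensed coda consonant → phonotactically illegal
/bzo/ — violates constraint (v): word begins with /b/ → phonotactically illegal
/jup.tu/ — σ1 onset /j/, coda /p/ ok; σ2 onset /t/, coda /∅/ ok → phonotactically legal
/bnup.jaw/ — violates constraint (v): word begins with /b/ → phonotactically illegal
Phonotactically legal: /jup.tu/ → 1.

1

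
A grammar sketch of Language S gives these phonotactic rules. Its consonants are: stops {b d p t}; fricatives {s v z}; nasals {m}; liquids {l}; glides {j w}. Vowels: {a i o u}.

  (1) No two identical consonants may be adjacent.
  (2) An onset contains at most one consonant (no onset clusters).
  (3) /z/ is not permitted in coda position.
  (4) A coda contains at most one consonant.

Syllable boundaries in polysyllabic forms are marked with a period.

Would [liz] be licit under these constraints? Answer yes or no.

[liz] — violates constraint 3: syllable 1 coda contains /z/ → illicit

no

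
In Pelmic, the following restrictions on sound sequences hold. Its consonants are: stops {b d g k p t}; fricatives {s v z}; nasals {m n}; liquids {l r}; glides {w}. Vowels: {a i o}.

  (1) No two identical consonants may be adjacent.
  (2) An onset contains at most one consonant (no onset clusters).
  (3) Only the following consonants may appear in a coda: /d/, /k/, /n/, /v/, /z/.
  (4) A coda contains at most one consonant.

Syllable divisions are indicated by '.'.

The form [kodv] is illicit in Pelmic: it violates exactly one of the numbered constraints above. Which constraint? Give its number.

4

[kodv]: syllable 1 coda /dv/ has 2 consonants (> 1).
This is a violation of constraint 4: "A coda contains at most one consonant."
The remaining constraints (1, 2, 3) are satisfied.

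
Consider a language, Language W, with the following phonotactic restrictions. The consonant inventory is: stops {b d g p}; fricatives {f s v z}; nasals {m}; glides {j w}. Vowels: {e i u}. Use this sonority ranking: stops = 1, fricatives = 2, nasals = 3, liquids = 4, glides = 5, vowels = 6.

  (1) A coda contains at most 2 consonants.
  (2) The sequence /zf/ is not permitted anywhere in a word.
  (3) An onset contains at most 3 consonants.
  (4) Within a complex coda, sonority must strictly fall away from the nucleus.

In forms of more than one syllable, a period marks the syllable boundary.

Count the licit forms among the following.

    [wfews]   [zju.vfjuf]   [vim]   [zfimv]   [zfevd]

[wfews] — σ1 onset /wf/ (2C), coda /ws/ (5→2 falls) ok → licit
[zju.vfjuf] — σ1 onset /zj/ (2C), coda /∅/ ok; σ2 onset /vfj/ (3C), coda /f/ ok → licit
[vim] — σ1 onset /v/, coda /m/ ok → licit
[zfimv] — violates constraint 2: contains banned sequence /zf/ → illicit
[zfevd] — violates constraint 2: contains banned sequence /zf/ → illicit
Licit: [wfews], [zju.vfjuf], [vim] → 3.

3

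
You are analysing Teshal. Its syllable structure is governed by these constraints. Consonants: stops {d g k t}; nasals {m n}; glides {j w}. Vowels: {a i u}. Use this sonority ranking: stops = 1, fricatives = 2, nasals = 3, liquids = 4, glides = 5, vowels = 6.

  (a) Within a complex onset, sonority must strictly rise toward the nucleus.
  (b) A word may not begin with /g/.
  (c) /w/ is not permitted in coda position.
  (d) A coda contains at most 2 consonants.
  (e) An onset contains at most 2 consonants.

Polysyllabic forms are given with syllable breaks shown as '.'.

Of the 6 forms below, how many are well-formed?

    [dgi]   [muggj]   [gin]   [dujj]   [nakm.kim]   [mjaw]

[dgi] — violates constraint (a): syllable 1 onset /dg/: /d/ (stop, 1) → /g/ (stop, 1) does not rise → ill-formed
[muggj] — violates constraint (d): syllable 1 coda /ggj/ has 3 consonants (> 2) → ill-formed
[gin] — violates constraint (b): word begins with /g/ → ill-formed
[dujj] — σ1 onset /d/, coda /jj/ (2C) ok → well-formed
[nakm.kim] — σ1 onset /n/, coda /km/ (2C) ok; σ2 onset /k/, coda /m/ ok → well-formed
[mjaw] — violates constraint (c): syllable 1 coda contains /w/ → ill-formed
Well-formed: [dujj], [nakm.kim] → 2.

2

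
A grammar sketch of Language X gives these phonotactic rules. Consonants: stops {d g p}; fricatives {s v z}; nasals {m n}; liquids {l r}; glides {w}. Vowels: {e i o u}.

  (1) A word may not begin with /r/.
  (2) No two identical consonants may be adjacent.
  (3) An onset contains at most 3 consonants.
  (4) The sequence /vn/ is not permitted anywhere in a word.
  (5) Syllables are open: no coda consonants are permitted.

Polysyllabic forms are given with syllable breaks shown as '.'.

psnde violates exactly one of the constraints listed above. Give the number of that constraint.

3

psnde: syllable 1 onset /psnd/ has 4 consonants (> 3).
This is a violation of constraint 3: "An onset contains at most 3 consonants."
The remaining constraints (1, 2, 4, 5) are satisfied.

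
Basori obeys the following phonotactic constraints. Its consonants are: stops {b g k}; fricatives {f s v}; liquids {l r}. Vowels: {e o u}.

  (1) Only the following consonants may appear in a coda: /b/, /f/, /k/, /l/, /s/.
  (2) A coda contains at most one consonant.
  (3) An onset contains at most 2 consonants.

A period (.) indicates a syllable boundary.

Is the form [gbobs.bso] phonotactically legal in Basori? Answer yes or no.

[gbobs.bso] — violates constraint 2: syllable 1 coda /bs/ has 2 consonants (> 1) → phonotactically illegal

no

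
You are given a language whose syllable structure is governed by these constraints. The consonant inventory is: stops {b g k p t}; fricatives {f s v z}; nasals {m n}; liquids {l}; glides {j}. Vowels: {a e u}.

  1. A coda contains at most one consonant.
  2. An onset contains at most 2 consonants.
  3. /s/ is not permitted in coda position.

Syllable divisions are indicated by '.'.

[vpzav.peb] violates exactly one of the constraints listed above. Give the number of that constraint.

2

[vpzav.peb]: syllable 1 onset /vpz/ has 3 consonants (> 2).
This is a violation of constraint 2: "An onset contains at most 2 consonants."
The remaining constraints (1, 3) are satisfied.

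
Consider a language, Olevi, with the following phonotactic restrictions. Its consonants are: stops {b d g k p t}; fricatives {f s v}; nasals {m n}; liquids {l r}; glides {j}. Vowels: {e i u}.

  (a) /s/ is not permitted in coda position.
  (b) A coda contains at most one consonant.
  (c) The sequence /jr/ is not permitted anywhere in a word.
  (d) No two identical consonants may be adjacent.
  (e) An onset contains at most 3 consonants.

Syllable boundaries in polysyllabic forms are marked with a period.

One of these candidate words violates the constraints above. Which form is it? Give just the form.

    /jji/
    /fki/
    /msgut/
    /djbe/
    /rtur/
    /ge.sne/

/jji/

/jji/ — violates constraint (d): adjacent identical consonants /jj/ → phonotactically illegal
/fki/ — σ1 onset /fk/ (2C), coda /∅/ ok → phonotactically legal
/msgut/ — σ1 onset /msg/ (3C), coda /t/ ok → phonotactically legal
/djbe/ — σ1 onset /djb/ (3C), coda /∅/ ok → phonotactically legal
/rtur/ — σ1 onset /rt/ (2C), coda /r/ ok → phonotactically legal
/ge.sne/ — σ1 onset /g/, coda /∅/ ok; σ2 onset /sn/ (2C), coda /∅/ ok → phonotactically legal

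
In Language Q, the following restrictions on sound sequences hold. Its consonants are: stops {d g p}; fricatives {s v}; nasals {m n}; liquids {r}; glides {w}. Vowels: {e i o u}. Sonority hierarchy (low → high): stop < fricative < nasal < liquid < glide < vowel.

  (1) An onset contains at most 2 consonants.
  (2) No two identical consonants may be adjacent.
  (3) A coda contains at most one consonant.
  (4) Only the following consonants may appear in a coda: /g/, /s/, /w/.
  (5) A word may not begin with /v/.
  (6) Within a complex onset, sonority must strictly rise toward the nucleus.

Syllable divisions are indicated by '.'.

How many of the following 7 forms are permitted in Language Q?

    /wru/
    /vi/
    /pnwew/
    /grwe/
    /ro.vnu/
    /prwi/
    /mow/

/wru/ — violates constraint 6: syllable 1 onset /wr/: /w/ (glide, 5) → /r/ (liquid, 4) does not rise → not permitted
/vi/ — violates constraint 5: word begins with /v/ → not permitted
/pnwew/ — violates constraint 1: syllable 1 onset /pnw/ has 3 consonants (> 2) → not permitted
/grwe/ — violates constraint 1: syllable 1 onset /grw/ has 3 consonants (> 2) → not permitted
/ro.vnu/ — σ1 onset /r/, coda /∅/ ok; σ2 onset /vn/ (2→3 rises), coda /∅/ ok → permitted
/prwi/ — violates constraint 1: syllable 1 onset /prw/ has 3 consonants (> 2) → not permitted
/mow/ — σ1 onset /m/, coda /w/ ok → permitted
Permitted: /ro.vnu/, /mow/ → 2.

2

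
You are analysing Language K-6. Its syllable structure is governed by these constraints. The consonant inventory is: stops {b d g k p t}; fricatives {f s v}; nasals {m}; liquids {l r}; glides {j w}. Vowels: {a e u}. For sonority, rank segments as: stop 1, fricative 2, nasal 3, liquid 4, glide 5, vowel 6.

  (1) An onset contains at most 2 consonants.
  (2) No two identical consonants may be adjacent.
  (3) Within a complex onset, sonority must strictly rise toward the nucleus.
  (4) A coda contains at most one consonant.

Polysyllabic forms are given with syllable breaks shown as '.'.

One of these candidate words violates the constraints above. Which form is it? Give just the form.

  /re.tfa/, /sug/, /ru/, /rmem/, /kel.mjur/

/rmem/

/re.tfa/ — σ1 onset /r/, coda /∅/ ok; σ2 onset /tf/ (1→2 rises), coda /∅/ ok → licit
/sug/ — σ1 onset /s/, coda /g/ ok → licit
/ru/ — σ1 onset /r/, coda /∅/ ok → licit
/rmem/ — violates constraint 3: syllable 1 onset /rm/: /r/ (liquid, 4) → /m/ (nasal, 3) does not rise → illicit
/kel.mjur/ — σ1 onset /k/, coda /l/ ok; σ2 onset /mj/ (3→5 rises), coda /r/ ok → licit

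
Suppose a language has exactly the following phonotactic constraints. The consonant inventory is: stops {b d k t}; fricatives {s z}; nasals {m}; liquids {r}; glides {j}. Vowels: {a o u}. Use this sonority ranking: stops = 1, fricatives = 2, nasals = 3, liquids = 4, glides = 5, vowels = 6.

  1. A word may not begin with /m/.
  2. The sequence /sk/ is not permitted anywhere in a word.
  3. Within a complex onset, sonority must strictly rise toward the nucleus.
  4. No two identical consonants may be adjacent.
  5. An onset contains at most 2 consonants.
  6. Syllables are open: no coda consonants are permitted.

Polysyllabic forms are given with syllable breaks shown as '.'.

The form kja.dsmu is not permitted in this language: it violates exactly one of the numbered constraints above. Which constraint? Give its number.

kja.dsmu: syllable 2 onset /dsm/ has 3 consonants (> 2).
This is a violation of constraint 5: "An onset contains at most 2 consonants."
The remaining constraints (1, 2, 3, 4, 6) are satisfied.

5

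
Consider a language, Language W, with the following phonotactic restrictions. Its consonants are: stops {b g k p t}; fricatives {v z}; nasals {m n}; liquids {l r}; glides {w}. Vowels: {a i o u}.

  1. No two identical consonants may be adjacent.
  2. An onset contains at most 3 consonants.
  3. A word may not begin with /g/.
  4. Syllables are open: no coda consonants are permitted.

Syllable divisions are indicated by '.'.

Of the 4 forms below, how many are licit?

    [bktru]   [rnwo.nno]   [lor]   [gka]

0

[bktru] — violates constraint 2: syllable 1 onset /bktr/ has 4 consonants (> 3) → illicit
[rnwo.nno] — violates constraint 1: adjacent identical consonants /nn/ → illicit
[lor] — violates constraint 4: syllable 1 coda /r/ has 1 consonant (> 0) → illicit
[gka] — violates constraint 3: word begins with /g/ → illicit
No form is licit → 0.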